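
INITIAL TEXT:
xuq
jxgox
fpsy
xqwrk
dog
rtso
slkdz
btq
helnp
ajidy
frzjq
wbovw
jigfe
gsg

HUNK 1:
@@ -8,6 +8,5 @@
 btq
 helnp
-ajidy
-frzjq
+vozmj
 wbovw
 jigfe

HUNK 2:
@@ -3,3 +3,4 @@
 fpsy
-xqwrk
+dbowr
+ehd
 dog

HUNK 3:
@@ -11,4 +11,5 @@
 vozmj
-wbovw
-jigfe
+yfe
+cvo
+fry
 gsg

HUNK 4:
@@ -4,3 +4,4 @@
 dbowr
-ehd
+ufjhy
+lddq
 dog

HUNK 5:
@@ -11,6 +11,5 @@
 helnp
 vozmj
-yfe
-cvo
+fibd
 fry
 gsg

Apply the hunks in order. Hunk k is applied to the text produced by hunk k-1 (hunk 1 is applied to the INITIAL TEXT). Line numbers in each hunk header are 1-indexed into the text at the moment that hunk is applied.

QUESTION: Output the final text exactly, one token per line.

Hunk 1: at line 8 remove [ajidy,frzjq] add [vozmj] -> 13 lines: xuq jxgox fpsy xqwrk dog rtso slkdz btq helnp vozmj wbovw jigfe gsg
Hunk 2: at line 3 remove [xqwrk] add [dbowr,ehd] -> 14 lines: xuq jxgox fpsy dbowr ehd dog rtso slkdz btq helnp vozmj wbovw jigfe gsg
Hunk 3: at line 11 remove [wbovw,jigfe] add [yfe,cvo,fry] -> 15 lines: xuq jxgox fpsy dbowr ehd dog rtso slkdz btq helnp vozmj yfe cvo fry gsg
Hunk 4: at line 4 remove [ehd] add [ufjhy,lddq] -> 16 lines: xuq jxgox fpsy dbowr ufjhy lddq dog rtso slkdz btq helnp vozmj yfe cvo fry gsg
Hunk 5: at line 11 remove [yfe,cvo] add [fibd] -> 15 lines: xuq jxgox fpsy dbowr ufjhy lddq dog rtso slkdz btq helnp vozmj fibd fry gsg

Answer: xuq
jxgox
fpsy
dbowr
ufjhy
lddq
dog
rtso
slkdz
btq
helnp
vozmj
fibd
fry
gsg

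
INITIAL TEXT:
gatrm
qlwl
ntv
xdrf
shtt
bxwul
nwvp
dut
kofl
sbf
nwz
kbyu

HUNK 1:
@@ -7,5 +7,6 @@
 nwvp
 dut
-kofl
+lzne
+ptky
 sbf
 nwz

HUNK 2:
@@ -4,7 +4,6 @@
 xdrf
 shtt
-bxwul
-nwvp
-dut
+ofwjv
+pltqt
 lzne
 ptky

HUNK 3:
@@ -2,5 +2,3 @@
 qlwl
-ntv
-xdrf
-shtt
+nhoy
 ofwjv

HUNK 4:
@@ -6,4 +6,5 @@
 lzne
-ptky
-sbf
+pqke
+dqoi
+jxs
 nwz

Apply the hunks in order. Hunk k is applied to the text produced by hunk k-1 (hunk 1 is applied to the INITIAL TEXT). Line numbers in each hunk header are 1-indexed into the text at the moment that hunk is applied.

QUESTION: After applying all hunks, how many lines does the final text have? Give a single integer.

Hunk 1: at line 7 remove [kofl] add [lzne,ptky] -> 13 lines: gatrm qlwl ntv xdrf shtt bxwul nwvp dut lzne ptky sbf nwz kbyu
Hunk 2: at line 4 remove [bxwul,nwvp,dut] add [ofwjv,pltqt] -> 12 lines: gatrm qlwl ntv xdrf shtt ofwjv pltqt lzne ptky sbf nwz kbyu
Hunk 3: at line 2 remove [ntv,xdrf,shtt] add [nhoy] -> 10 lines: gatrm qlwl nhoy ofwjv pltqt lzne ptky sbf nwz kbyu
Hunk 4: at line 6 remove [ptky,sbf] add [pqke,dqoi,jxs] -> 11 lines: gatrm qlwl nhoy ofwjv pltqt lzne pqke dqoi jxs nwz kbyu
Final line count: 11

Answer: 11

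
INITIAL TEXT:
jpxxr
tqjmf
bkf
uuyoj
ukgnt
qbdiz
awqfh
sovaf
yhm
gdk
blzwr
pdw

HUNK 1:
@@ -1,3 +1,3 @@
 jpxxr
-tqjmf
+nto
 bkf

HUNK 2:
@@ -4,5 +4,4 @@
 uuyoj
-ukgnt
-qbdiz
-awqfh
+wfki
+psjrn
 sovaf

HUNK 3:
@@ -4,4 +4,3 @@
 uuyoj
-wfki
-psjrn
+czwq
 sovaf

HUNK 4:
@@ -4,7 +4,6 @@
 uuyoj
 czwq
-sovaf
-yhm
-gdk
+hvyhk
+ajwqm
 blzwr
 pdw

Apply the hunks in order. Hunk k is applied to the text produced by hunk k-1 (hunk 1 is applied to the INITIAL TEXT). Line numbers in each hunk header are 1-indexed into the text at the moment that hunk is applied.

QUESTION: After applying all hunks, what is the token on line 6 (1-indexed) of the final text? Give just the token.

Hunk 1: at line 1 remove [tqjmf] add [nto] -> 12 lines: jpxxr nto bkf uuyoj ukgnt qbdiz awqfh sovaf yhm gdk blzwr pdw
Hunk 2: at line 4 remove [ukgnt,qbdiz,awqfh] add [wfki,psjrn] -> 11 lines: jpxxr nto bkf uuyoj wfki psjrn sovaf yhm gdk blzwr pdw
Hunk 3: at line 4 remove [wfki,psjrn] add [czwq] -> 10 lines: jpxxr nto bkf uuyoj czwq sovaf yhm gdk blzwr pdw
Hunk 4: at line 4 remove [sovaf,yhm,gdk] add [hvyhk,ajwqm] -> 9 lines: jpxxr nto bkf uuyoj czwq hvyhk ajwqm blzwr pdw
Final line 6: hvyhk

Answer: hvyhk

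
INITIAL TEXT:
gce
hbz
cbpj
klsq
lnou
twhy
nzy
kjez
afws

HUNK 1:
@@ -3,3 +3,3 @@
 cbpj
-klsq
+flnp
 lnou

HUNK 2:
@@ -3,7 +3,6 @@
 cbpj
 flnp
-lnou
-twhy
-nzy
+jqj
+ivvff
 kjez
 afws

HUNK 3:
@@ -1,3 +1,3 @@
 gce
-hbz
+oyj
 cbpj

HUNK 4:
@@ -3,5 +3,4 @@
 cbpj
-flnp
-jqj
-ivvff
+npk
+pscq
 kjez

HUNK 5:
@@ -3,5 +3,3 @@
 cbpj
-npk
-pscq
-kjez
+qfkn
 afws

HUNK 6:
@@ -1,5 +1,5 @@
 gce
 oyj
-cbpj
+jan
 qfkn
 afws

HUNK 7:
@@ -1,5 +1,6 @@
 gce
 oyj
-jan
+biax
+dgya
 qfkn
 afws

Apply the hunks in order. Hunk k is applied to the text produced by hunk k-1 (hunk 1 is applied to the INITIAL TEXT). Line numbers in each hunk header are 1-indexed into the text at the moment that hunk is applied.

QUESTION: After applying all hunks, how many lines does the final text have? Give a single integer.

Hunk 1: at line 3 remove [klsq] add [flnp] -> 9 lines: gce hbz cbpj flnp lnou twhy nzy kjez afws
Hunk 2: at line 3 remove [lnou,twhy,nzy] add [jqj,ivvff] -> 8 lines: gce hbz cbpj flnp jqj ivvff kjez afws
Hunk 3: at line 1 remove [hbz] add [oyj] -> 8 lines: gce oyj cbpj flnp jqj ivvff kjez afws
Hunk 4: at line 3 remove [flnp,jqj,ivvff] add [npk,pscq] -> 7 lines: gce oyj cbpj npk pscq kjez afws
Hunk 5: at line 3 remove [npk,pscq,kjez] add [qfkn] -> 5 lines: gce oyj cbpj qfkn afws
Hunk 6: at line 1 remove [cbpj] add [jan] -> 5 lines: gce oyj jan qfkn afws
Hunk 7: at line 1 remove [jan] add [biax,dgya] -> 6 lines: gce oyj biax dgya qfkn afws
Final line count: 6

Answer: 6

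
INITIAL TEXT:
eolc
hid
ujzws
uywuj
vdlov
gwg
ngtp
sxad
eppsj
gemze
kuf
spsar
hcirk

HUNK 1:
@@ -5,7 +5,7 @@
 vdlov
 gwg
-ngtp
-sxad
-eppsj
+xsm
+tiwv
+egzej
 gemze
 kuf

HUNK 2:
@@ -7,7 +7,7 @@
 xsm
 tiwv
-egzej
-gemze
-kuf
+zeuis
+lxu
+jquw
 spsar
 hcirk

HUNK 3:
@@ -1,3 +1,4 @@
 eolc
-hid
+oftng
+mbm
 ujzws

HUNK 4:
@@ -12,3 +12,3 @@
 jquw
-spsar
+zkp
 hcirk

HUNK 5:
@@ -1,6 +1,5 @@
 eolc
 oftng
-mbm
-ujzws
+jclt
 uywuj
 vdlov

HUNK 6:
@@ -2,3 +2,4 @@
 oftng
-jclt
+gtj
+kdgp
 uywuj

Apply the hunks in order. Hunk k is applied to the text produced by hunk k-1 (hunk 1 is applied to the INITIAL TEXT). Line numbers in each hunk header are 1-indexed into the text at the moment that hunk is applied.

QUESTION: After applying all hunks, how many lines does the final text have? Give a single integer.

Answer: 14

Derivation:
Hunk 1: at line 5 remove [ngtp,sxad,eppsj] add [xsm,tiwv,egzej] -> 13 lines: eolc hid ujzws uywuj vdlov gwg xsm tiwv egzej gemze kuf spsar hcirk
Hunk 2: at line 7 remove [egzej,gemze,kuf] add [zeuis,lxu,jquw] -> 13 lines: eolc hid ujzws uywuj vdlov gwg xsm tiwv zeuis lxu jquw spsar hcirk
Hunk 3: at line 1 remove [hid] add [oftng,mbm] -> 14 lines: eolc oftng mbm ujzws uywuj vdlov gwg xsm tiwv zeuis lxu jquw spsar hcirk
Hunk 4: at line 12 remove [spsar] add [zkp] -> 14 lines: eolc oftng mbm ujzws uywuj vdlov gwg xsm tiwv zeuis lxu jquw zkp hcirk
Hunk 5: at line 1 remove [mbm,ujzws] add [jclt] -> 13 lines: eolc oftng jclt uywuj vdlov gwg xsm tiwv zeuis lxu jquw zkp hcirk
Hunk 6: at line 2 remove [jclt] add [gtj,kdgp] -> 14 lines: eolc oftng gtj kdgp uywuj vdlov gwg xsm tiwv zeuis lxu jquw zkp hcirk
Final line count: 14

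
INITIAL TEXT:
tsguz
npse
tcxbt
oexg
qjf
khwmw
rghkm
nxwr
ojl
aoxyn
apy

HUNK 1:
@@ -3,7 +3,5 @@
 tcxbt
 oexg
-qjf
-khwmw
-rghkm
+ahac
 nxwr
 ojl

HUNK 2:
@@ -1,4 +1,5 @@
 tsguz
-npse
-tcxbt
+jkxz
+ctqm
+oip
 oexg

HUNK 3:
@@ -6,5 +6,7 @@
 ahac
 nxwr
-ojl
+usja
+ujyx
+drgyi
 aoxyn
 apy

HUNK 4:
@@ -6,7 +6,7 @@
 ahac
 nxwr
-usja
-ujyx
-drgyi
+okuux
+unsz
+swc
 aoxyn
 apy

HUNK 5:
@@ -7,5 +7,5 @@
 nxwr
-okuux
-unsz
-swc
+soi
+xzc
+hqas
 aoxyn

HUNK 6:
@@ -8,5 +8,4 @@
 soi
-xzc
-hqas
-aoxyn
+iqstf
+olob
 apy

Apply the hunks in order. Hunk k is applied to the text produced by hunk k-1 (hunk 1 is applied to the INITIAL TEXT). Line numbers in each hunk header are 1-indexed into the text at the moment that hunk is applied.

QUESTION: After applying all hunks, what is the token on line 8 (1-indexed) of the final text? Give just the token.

Hunk 1: at line 3 remove [qjf,khwmw,rghkm] add [ahac] -> 9 lines: tsguz npse tcxbt oexg ahac nxwr ojl aoxyn apy
Hunk 2: at line 1 remove [npse,tcxbt] add [jkxz,ctqm,oip] -> 10 lines: tsguz jkxz ctqm oip oexg ahac nxwr ojl aoxyn apy
Hunk 3: at line 6 remove [ojl] add [usja,ujyx,drgyi] -> 12 lines: tsguz jkxz ctqm oip oexg ahac nxwr usja ujyx drgyi aoxyn apy
Hunk 4: at line 6 remove [usja,ujyx,drgyi] add [okuux,unsz,swc] -> 12 lines: tsguz jkxz ctqm oip oexg ahac nxwr okuux unsz swc aoxyn apy
Hunk 5: at line 7 remove [okuux,unsz,swc] add [soi,xzc,hqas] -> 12 lines: tsguz jkxz ctqm oip oexg ahac nxwr soi xzc hqas aoxyn apy
Hunk 6: at line 8 remove [xzc,hqas,aoxyn] add [iqstf,olob] -> 11 lines: tsguz jkxz ctqm oip oexg ahac nxwr soi iqstf olob apy
Final line 8: soi

Answer: soi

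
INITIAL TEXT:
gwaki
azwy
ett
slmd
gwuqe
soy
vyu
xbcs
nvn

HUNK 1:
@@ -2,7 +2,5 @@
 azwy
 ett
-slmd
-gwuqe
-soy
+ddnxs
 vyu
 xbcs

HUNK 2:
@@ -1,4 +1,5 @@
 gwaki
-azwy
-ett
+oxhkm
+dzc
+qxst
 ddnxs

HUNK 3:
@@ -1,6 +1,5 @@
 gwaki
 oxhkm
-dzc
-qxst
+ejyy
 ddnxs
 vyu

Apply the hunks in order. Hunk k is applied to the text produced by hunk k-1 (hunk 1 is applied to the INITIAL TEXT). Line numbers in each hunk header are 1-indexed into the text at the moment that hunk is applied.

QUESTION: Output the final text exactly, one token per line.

Answer: gwaki
oxhkm
ejyy
ddnxs
vyu
xbcs
nvn

Derivation:
Hunk 1: at line 2 remove [slmd,gwuqe,soy] add [ddnxs] -> 7 lines: gwaki azwy ett ddnxs vyu xbcs nvn
Hunk 2: at line 1 remove [azwy,ett] add [oxhkm,dzc,qxst] -> 8 lines: gwaki oxhkm dzc qxst ddnxs vyu xbcs nvn
Hunk 3: at line 1 remove [dzc,qxst] add [ejyy] -> 7 lines: gwaki oxhkm ejyy ddnxs vyu xbcs nvn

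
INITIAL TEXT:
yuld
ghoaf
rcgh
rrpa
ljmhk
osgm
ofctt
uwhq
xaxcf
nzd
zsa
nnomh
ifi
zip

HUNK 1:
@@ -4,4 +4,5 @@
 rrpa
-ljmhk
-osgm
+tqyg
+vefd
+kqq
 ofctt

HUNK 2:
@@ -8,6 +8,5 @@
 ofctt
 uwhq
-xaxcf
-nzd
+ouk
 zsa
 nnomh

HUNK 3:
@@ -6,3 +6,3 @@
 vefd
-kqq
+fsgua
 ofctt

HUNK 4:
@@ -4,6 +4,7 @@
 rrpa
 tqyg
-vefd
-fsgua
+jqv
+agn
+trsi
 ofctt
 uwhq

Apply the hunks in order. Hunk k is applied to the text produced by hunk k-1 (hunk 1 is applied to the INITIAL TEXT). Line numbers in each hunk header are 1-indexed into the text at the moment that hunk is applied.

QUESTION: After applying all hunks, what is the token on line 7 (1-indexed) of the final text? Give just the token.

Hunk 1: at line 4 remove [ljmhk,osgm] add [tqyg,vefd,kqq] -> 15 lines: yuld ghoaf rcgh rrpa tqyg vefd kqq ofctt uwhq xaxcf nzd zsa nnomh ifi zip
Hunk 2: at line 8 remove [xaxcf,nzd] add [ouk] -> 14 lines: yuld ghoaf rcgh rrpa tqyg vefd kqq ofctt uwhq ouk zsa nnomh ifi zip
Hunk 3: at line 6 remove [kqq] add [fsgua] -> 14 lines: yuld ghoaf rcgh rrpa tqyg vefd fsgua ofctt uwhq ouk zsa nnomh ifi zip
Hunk 4: at line 4 remove [vefd,fsgua] add [jqv,agn,trsi] -> 15 lines: yuld ghoaf rcgh rrpa tqyg jqv agn trsi ofctt uwhq ouk zsa nnomh ifi zip
Final line 7: agn

Answer: agn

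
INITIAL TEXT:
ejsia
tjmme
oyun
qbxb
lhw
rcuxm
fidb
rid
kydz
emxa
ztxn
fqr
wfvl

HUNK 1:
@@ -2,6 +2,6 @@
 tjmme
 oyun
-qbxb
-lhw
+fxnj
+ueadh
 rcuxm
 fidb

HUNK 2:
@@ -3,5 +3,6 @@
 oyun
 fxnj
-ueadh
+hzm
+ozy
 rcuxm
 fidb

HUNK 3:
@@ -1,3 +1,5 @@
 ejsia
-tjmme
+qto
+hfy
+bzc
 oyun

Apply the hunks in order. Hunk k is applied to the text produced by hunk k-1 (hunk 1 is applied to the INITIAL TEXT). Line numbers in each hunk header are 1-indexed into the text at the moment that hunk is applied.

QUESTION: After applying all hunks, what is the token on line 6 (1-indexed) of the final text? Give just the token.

Answer: fxnj

Derivation:
Hunk 1: at line 2 remove [qbxb,lhw] add [fxnj,ueadh] -> 13 lines: ejsia tjmme oyun fxnj ueadh rcuxm fidb rid kydz emxa ztxn fqr wfvl
Hunk 2: at line 3 remove [ueadh] add [hzm,ozy] -> 14 lines: ejsia tjmme oyun fxnj hzm ozy rcuxm fidb rid kydz emxa ztxn fqr wfvl
Hunk 3: at line 1 remove [tjmme] add [qto,hfy,bzc] -> 16 lines: ejsia qto hfy bzc oyun fxnj hzm ozy rcuxm fidb rid kydz emxa ztxn fqr wfvl
Final line 6: fxnj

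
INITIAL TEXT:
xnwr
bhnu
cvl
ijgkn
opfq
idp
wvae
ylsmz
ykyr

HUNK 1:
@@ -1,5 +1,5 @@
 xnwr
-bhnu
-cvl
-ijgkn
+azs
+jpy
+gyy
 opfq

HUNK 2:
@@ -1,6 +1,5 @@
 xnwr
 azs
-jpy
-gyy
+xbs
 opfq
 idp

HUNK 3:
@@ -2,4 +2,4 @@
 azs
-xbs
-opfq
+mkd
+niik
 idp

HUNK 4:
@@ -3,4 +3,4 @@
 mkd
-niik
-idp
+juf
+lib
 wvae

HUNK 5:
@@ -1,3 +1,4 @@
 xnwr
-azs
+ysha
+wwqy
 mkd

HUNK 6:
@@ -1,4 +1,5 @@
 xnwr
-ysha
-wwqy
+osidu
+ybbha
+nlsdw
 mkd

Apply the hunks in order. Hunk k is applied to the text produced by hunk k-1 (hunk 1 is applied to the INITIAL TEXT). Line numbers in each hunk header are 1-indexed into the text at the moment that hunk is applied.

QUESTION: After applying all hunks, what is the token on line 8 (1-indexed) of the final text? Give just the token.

Answer: wvae

Derivation:
Hunk 1: at line 1 remove [bhnu,cvl,ijgkn] add [azs,jpy,gyy] -> 9 lines: xnwr azs jpy gyy opfq idp wvae ylsmz ykyr
Hunk 2: at line 1 remove [jpy,gyy] add [xbs] -> 8 lines: xnwr azs xbs opfq idp wvae ylsmz ykyr
Hunk 3: at line 2 remove [xbs,opfq] add [mkd,niik] -> 8 lines: xnwr azs mkd niik idp wvae ylsmz ykyr
Hunk 4: at line 3 remove [niik,idp] add [juf,lib] -> 8 lines: xnwr azs mkd juf lib wvae ylsmz ykyr
Hunk 5: at line 1 remove [azs] add [ysha,wwqy] -> 9 lines: xnwr ysha wwqy mkd juf lib wvae ylsmz ykyr
Hunk 6: at line 1 remove [ysha,wwqy] add [osidu,ybbha,nlsdw] -> 10 lines: xnwr osidu ybbha nlsdw mkd juf lib wvae ylsmz ykyr
Final line 8: wvae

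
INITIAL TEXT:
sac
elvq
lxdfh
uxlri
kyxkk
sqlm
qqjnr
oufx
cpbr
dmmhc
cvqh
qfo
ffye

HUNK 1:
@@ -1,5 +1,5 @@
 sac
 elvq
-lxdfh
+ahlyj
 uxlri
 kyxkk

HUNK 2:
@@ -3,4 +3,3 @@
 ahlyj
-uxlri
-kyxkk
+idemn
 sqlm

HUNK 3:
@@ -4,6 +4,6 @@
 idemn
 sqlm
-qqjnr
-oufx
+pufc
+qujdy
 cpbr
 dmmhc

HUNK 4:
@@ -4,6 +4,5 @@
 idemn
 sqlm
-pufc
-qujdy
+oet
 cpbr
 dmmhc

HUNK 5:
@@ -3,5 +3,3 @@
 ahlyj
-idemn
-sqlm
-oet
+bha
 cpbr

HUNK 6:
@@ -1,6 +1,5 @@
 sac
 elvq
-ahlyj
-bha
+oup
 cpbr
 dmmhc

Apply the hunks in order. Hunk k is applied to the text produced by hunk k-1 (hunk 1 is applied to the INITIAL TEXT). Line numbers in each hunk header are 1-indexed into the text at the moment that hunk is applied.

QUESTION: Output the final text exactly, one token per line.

Answer: sac
elvq
oup
cpbr
dmmhc
cvqh
qfo
ffye

Derivation:
Hunk 1: at line 1 remove [lxdfh] add [ahlyj] -> 13 lines: sac elvq ahlyj uxlri kyxkk sqlm qqjnr oufx cpbr dmmhc cvqh qfo ffye
Hunk 2: at line 3 remove [uxlri,kyxkk] add [idemn] -> 12 lines: sac elvq ahlyj idemn sqlm qqjnr oufx cpbr dmmhc cvqh qfo ffye
Hunk 3: at line 4 remove [qqjnr,oufx] add [pufc,qujdy] -> 12 lines: sac elvq ahlyj idemn sqlm pufc qujdy cpbr dmmhc cvqh qfo ffye
Hunk 4: at line 4 remove [pufc,qujdy] add [oet] -> 11 lines: sac elvq ahlyj idemn sqlm oet cpbr dmmhc cvqh qfo ffye
Hunk 5: at line 3 remove [idemn,sqlm,oet] add [bha] -> 9 lines: sac elvq ahlyj bha cpbr dmmhc cvqh qfo ffye
Hunk 6: at line 1 remove [ahlyj,bha] add [oup] -> 8 lines: sac elvq oup cpbr dmmhc cvqh qfo ffye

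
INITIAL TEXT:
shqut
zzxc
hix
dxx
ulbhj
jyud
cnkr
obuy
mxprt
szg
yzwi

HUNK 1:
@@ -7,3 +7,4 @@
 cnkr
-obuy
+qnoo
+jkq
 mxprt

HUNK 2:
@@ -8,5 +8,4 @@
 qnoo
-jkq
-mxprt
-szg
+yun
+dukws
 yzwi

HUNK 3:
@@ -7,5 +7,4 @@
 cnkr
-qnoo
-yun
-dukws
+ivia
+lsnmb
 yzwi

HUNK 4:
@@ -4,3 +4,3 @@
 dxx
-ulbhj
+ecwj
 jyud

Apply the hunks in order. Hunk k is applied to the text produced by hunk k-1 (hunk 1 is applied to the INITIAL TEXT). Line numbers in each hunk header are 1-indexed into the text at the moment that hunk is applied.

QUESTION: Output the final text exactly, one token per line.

Hunk 1: at line 7 remove [obuy] add [qnoo,jkq] -> 12 lines: shqut zzxc hix dxx ulbhj jyud cnkr qnoo jkq mxprt szg yzwi
Hunk 2: at line 8 remove [jkq,mxprt,szg] add [yun,dukws] -> 11 lines: shqut zzxc hix dxx ulbhj jyud cnkr qnoo yun dukws yzwi
Hunk 3: at line 7 remove [qnoo,yun,dukws] add [ivia,lsnmb] -> 10 lines: shqut zzxc hix dxx ulbhj jyud cnkr ivia lsnmb yzwi
Hunk 4: at line 4 remove [ulbhj] add [ecwj] -> 10 lines: shqut zzxc hix dxx ecwj jyud cnkr ivia lsnmb yzwi

Answer: shqut
zzxc
hix
dxx
ecwj
jyud
cnkr
ivia
lsnmb
yzwi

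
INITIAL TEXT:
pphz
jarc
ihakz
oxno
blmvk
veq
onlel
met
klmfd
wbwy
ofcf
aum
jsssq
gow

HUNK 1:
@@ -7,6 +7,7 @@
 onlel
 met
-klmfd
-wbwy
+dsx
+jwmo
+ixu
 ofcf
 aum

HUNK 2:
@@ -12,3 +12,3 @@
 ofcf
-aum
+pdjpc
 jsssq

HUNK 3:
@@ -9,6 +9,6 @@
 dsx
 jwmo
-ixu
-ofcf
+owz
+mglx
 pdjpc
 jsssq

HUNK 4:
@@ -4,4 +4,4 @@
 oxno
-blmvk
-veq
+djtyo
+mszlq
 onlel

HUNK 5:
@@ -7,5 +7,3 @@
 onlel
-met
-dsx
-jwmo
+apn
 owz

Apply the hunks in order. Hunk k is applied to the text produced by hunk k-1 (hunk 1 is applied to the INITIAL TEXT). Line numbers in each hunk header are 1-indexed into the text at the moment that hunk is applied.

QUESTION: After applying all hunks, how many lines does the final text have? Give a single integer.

Answer: 13

Derivation:
Hunk 1: at line 7 remove [klmfd,wbwy] add [dsx,jwmo,ixu] -> 15 lines: pphz jarc ihakz oxno blmvk veq onlel met dsx jwmo ixu ofcf aum jsssq gow
Hunk 2: at line 12 remove [aum] add [pdjpc] -> 15 lines: pphz jarc ihakz oxno blmvk veq onlel met dsx jwmo ixu ofcf pdjpc jsssq gow
Hunk 3: at line 9 remove [ixu,ofcf] add [owz,mglx] -> 15 lines: pphz jarc ihakz oxno blmvk veq onlel met dsx jwmo owz mglx pdjpc jsssq gow
Hunk 4: at line 4 remove [blmvk,veq] add [djtyo,mszlq] -> 15 lines: pphz jarc ihakz oxno djtyo mszlq onlel met dsx jwmo owz mglx pdjpc jsssq gow
Hunk 5: at line 7 remove [met,dsx,jwmo] add [apn] -> 13 lines: pphz jarc ihakz oxno djtyo mszlq onlel apn owz mglx pdjpc jsssq gow
Final line count: 13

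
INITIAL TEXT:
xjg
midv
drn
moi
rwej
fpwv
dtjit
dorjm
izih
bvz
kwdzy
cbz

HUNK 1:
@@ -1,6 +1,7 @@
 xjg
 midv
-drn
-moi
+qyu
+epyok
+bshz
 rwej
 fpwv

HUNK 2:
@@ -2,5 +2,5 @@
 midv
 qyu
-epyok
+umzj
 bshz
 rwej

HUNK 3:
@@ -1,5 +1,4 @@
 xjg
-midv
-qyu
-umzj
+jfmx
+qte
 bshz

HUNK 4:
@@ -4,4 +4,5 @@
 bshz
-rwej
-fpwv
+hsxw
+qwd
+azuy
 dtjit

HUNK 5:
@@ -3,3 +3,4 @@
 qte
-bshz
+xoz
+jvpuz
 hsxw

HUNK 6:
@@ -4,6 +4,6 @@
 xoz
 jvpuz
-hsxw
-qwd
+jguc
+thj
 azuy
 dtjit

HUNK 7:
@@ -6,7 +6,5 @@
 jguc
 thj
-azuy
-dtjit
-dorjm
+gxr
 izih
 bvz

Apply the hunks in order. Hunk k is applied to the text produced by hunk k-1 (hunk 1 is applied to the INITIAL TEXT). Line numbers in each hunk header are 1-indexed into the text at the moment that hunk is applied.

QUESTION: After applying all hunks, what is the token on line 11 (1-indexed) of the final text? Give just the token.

Answer: kwdzy

Derivation:
Hunk 1: at line 1 remove [drn,moi] add [qyu,epyok,bshz] -> 13 lines: xjg midv qyu epyok bshz rwej fpwv dtjit dorjm izih bvz kwdzy cbz
Hunk 2: at line 2 remove [epyok] add [umzj] -> 13 lines: xjg midv qyu umzj bshz rwej fpwv dtjit dorjm izih bvz kwdzy cbz
Hunk 3: at line 1 remove [midv,qyu,umzj] add [jfmx,qte] -> 12 lines: xjg jfmx qte bshz rwej fpwv dtjit dorjm izih bvz kwdzy cbz
Hunk 4: at line 4 remove [rwej,fpwv] add [hsxw,qwd,azuy] -> 13 lines: xjg jfmx qte bshz hsxw qwd azuy dtjit dorjm izih bvz kwdzy cbz
Hunk 5: at line 3 remove [bshz] add [xoz,jvpuz] -> 14 lines: xjg jfmx qte xoz jvpuz hsxw qwd azuy dtjit dorjm izih bvz kwdzy cbz
Hunk 6: at line 4 remove [hsxw,qwd] add [jguc,thj] -> 14 lines: xjg jfmx qte xoz jvpuz jguc thj azuy dtjit dorjm izih bvz kwdzy cbz
Hunk 7: at line 6 remove [azuy,dtjit,dorjm] add [gxr] -> 12 lines: xjg jfmx qte xoz jvpuz jguc thj gxr izih bvz kwdzy cbz
Final line 11: kwdzy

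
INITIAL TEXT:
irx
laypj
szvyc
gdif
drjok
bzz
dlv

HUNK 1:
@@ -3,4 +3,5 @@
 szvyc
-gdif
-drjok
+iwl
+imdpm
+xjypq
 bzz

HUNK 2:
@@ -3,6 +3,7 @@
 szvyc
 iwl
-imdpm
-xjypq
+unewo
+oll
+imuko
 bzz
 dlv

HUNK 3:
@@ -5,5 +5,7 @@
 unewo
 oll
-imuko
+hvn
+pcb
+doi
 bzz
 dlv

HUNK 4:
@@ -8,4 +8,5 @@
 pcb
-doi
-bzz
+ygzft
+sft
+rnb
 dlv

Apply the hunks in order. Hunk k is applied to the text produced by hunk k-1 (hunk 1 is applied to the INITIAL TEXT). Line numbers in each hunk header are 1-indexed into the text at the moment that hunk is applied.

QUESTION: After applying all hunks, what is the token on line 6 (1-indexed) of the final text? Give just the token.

Answer: oll

Derivation:
Hunk 1: at line 3 remove [gdif,drjok] add [iwl,imdpm,xjypq] -> 8 lines: irx laypj szvyc iwl imdpm xjypq bzz dlv
Hunk 2: at line 3 remove [imdpm,xjypq] add [unewo,oll,imuko] -> 9 lines: irx laypj szvyc iwl unewo oll imuko bzz dlv
Hunk 3: at line 5 remove [imuko] add [hvn,pcb,doi] -> 11 lines: irx laypj szvyc iwl unewo oll hvn pcb doi bzz dlv
Hunk 4: at line 8 remove [doi,bzz] add [ygzft,sft,rnb] -> 12 lines: irx laypj szvyc iwl unewo oll hvn pcb ygzft sft rnb dlv
Final line 6: oll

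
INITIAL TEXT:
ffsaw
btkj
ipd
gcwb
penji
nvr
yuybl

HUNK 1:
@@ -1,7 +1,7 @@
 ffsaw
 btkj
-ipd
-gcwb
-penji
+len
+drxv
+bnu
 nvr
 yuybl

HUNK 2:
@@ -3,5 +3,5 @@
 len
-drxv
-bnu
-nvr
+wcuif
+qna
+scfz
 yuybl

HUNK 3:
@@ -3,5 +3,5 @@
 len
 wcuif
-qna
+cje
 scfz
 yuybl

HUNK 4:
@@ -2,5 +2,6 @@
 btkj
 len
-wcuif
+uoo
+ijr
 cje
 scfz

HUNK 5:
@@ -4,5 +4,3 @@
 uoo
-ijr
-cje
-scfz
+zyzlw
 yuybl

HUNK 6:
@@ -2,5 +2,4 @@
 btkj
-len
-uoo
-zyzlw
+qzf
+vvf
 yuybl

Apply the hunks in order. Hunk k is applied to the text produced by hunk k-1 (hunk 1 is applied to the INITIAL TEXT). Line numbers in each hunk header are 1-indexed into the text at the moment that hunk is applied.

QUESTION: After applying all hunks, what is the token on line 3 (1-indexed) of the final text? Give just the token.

Hunk 1: at line 1 remove [ipd,gcwb,penji] add [len,drxv,bnu] -> 7 lines: ffsaw btkj len drxv bnu nvr yuybl
Hunk 2: at line 3 remove [drxv,bnu,nvr] add [wcuif,qna,scfz] -> 7 lines: ffsaw btkj len wcuif qna scfz yuybl
Hunk 3: at line 3 remove [qna] add [cje] -> 7 lines: ffsaw btkj len wcuif cje scfz yuybl
Hunk 4: at line 2 remove [wcuif] add [uoo,ijr] -> 8 lines: ffsaw btkj len uoo ijr cje scfz yuybl
Hunk 5: at line 4 remove [ijr,cje,scfz] add [zyzlw] -> 6 lines: ffsaw btkj len uoo zyzlw yuybl
Hunk 6: at line 2 remove [len,uoo,zyzlw] add [qzf,vvf] -> 5 lines: ffsaw btkj qzf vvf yuybl
Final line 3: qzf

Answer: qzf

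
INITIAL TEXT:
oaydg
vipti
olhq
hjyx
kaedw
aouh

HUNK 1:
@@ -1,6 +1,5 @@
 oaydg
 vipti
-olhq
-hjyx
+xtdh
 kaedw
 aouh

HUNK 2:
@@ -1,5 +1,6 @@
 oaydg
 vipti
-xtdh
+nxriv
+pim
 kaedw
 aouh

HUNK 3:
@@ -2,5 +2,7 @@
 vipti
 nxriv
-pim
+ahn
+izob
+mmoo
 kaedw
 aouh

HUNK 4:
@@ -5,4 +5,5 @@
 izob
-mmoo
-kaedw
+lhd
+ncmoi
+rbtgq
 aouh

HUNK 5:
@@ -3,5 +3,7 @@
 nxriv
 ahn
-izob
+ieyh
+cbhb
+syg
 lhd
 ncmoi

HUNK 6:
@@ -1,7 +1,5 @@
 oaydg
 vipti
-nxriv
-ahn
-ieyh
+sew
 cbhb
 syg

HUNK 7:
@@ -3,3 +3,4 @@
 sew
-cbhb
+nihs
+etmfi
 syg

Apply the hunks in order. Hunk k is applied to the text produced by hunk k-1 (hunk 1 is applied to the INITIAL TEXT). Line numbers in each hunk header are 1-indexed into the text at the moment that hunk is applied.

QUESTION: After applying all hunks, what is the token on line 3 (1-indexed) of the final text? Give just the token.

Hunk 1: at line 1 remove [olhq,hjyx] add [xtdh] -> 5 lines: oaydg vipti xtdh kaedw aouh
Hunk 2: at line 1 remove [xtdh] add [nxriv,pim] -> 6 lines: oaydg vipti nxriv pim kaedw aouh
Hunk 3: at line 2 remove [pim] add [ahn,izob,mmoo] -> 8 lines: oaydg vipti nxriv ahn izob mmoo kaedw aouh
Hunk 4: at line 5 remove [mmoo,kaedw] add [lhd,ncmoi,rbtgq] -> 9 lines: oaydg vipti nxriv ahn izob lhd ncmoi rbtgq aouh
Hunk 5: at line 3 remove [izob] add [ieyh,cbhb,syg] -> 11 lines: oaydg vipti nxriv ahn ieyh cbhb syg lhd ncmoi rbtgq aouh
Hunk 6: at line 1 remove [nxriv,ahn,ieyh] add [sew] -> 9 lines: oaydg vipti sew cbhb syg lhd ncmoi rbtgq aouh
Hunk 7: at line 3 remove [cbhb] add [nihs,etmfi] -> 10 lines: oaydg vipti sew nihs etmfi syg lhd ncmoi rbtgq aouh
Final line 3: sew

Answer: sew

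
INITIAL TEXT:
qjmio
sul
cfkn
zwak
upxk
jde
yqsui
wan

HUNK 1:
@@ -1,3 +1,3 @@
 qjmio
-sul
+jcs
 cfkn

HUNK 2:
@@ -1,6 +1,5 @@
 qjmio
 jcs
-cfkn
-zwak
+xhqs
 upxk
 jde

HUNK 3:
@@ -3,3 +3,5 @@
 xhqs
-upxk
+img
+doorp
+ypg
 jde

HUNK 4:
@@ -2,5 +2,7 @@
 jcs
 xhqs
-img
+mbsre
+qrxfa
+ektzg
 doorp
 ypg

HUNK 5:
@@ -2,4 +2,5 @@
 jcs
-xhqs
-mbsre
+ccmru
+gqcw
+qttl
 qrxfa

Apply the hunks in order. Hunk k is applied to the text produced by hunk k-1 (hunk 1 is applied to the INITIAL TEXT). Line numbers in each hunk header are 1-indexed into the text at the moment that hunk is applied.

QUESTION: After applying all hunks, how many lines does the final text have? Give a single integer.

Hunk 1: at line 1 remove [sul] add [jcs] -> 8 lines: qjmio jcs cfkn zwak upxk jde yqsui wan
Hunk 2: at line 1 remove [cfkn,zwak] add [xhqs] -> 7 lines: qjmio jcs xhqs upxk jde yqsui wan
Hunk 3: at line 3 remove [upxk] add [img,doorp,ypg] -> 9 lines: qjmio jcs xhqs img doorp ypg jde yqsui wan
Hunk 4: at line 2 remove [img] add [mbsre,qrxfa,ektzg] -> 11 lines: qjmio jcs xhqs mbsre qrxfa ektzg doorp ypg jde yqsui wan
Hunk 5: at line 2 remove [xhqs,mbsre] add [ccmru,gqcw,qttl] -> 12 lines: qjmio jcs ccmru gqcw qttl qrxfa ektzg doorp ypg jde yqsui wan
Final line count: 12

Answer: 12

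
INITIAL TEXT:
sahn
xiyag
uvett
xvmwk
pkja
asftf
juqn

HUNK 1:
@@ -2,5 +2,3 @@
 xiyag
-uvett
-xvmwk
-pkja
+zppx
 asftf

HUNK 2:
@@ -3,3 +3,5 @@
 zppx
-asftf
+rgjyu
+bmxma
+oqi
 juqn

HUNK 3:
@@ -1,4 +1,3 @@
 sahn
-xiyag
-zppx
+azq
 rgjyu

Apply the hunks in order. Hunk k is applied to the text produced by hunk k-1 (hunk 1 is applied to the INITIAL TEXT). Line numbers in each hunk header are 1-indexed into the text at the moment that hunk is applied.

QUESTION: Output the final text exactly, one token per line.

Answer: sahn
azq
rgjyu
bmxma
oqi
juqn

Derivation:
Hunk 1: at line 2 remove [uvett,xvmwk,pkja] add [zppx] -> 5 lines: sahn xiyag zppx asftf juqn
Hunk 2: at line 3 remove [asftf] add [rgjyu,bmxma,oqi] -> 7 lines: sahn xiyag zppx rgjyu bmxma oqi juqn
Hunk 3: at line 1 remove [xiyag,zppx] add [azq] -> 6 lines: sahn azq rgjyu bmxma oqi juqn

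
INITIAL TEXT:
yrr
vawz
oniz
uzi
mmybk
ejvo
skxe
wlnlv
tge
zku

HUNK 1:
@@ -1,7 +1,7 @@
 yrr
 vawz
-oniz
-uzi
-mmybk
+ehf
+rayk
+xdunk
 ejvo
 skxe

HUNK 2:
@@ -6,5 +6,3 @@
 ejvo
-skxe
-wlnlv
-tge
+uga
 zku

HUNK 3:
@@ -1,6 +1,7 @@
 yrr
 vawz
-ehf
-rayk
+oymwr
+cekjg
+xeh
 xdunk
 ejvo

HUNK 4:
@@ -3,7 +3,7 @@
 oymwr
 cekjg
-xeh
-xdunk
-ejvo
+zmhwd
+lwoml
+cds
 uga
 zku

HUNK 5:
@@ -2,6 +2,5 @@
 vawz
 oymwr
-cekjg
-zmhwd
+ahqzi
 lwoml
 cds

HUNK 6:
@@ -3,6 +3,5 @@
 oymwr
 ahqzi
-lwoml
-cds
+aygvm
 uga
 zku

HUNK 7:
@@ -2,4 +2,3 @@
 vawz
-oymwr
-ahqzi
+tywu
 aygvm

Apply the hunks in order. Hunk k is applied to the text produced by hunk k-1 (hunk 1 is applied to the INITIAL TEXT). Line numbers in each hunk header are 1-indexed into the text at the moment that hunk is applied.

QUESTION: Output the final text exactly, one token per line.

Answer: yrr
vawz
tywu
aygvm
uga
zku

Derivation:
Hunk 1: at line 1 remove [oniz,uzi,mmybk] add [ehf,rayk,xdunk] -> 10 lines: yrr vawz ehf rayk xdunk ejvo skxe wlnlv tge zku
Hunk 2: at line 6 remove [skxe,wlnlv,tge] add [uga] -> 8 lines: yrr vawz ehf rayk xdunk ejvo uga zku
Hunk 3: at line 1 remove [ehf,rayk] add [oymwr,cekjg,xeh] -> 9 lines: yrr vawz oymwr cekjg xeh xdunk ejvo uga zku
Hunk 4: at line 3 remove [xeh,xdunk,ejvo] add [zmhwd,lwoml,cds] -> 9 lines: yrr vawz oymwr cekjg zmhwd lwoml cds uga zku
Hunk 5: at line 2 remove [cekjg,zmhwd] add [ahqzi] -> 8 lines: yrr vawz oymwr ahqzi lwoml cds uga zku
Hunk 6: at line 3 remove [lwoml,cds] add [aygvm] -> 7 lines: yrr vawz oymwr ahqzi aygvm uga zku
Hunk 7: at line 2 remove [oymwr,ahqzi] add [tywu] -> 6 lines: yrr vawz tywu aygvm uga zku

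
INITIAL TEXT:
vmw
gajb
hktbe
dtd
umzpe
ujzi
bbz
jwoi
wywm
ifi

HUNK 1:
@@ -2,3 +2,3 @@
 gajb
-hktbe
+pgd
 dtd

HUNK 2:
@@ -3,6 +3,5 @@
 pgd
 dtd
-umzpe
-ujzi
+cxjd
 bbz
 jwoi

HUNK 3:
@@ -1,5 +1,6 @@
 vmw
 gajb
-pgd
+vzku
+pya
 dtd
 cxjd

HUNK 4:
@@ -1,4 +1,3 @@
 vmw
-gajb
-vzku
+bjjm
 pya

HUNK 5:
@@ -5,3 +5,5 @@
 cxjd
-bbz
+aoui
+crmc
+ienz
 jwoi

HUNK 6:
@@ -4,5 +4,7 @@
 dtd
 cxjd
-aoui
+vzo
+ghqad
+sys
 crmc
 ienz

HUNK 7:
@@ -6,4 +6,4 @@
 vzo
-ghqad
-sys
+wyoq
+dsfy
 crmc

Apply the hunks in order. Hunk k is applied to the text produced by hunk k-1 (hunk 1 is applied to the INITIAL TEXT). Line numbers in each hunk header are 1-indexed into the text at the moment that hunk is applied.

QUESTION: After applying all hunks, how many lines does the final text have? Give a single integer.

Hunk 1: at line 2 remove [hktbe] add [pgd] -> 10 lines: vmw gajb pgd dtd umzpe ujzi bbz jwoi wywm ifi
Hunk 2: at line 3 remove [umzpe,ujzi] add [cxjd] -> 9 lines: vmw gajb pgd dtd cxjd bbz jwoi wywm ifi
Hunk 3: at line 1 remove [pgd] add [vzku,pya] -> 10 lines: vmw gajb vzku pya dtd cxjd bbz jwoi wywm ifi
Hunk 4: at line 1 remove [gajb,vzku] add [bjjm] -> 9 lines: vmw bjjm pya dtd cxjd bbz jwoi wywm ifi
Hunk 5: at line 5 remove [bbz] add [aoui,crmc,ienz] -> 11 lines: vmw bjjm pya dtd cxjd aoui crmc ienz jwoi wywm ifi
Hunk 6: at line 4 remove [aoui] add [vzo,ghqad,sys] -> 13 lines: vmw bjjm pya dtd cxjd vzo ghqad sys crmc ienz jwoi wywm ifi
Hunk 7: at line 6 remove [ghqad,sys] add [wyoq,dsfy] -> 13 lines: vmw bjjm pya dtd cxjd vzo wyoq dsfy crmc ienz jwoi wywm ifi
Final line count: 13

Answer: 13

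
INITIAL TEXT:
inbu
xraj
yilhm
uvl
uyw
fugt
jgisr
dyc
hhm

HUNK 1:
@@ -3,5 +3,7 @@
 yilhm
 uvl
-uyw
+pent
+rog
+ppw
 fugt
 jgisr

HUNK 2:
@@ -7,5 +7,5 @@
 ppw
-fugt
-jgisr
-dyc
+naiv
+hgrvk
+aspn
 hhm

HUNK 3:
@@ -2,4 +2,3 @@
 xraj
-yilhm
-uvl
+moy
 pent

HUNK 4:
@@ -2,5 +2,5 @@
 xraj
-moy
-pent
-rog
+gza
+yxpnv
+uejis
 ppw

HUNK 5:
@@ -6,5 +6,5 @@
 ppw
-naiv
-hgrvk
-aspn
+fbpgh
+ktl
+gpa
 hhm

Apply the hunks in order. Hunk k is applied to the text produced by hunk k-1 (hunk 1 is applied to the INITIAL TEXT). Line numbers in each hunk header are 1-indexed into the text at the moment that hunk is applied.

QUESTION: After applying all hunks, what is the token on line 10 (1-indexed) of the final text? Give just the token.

Answer: hhm

Derivation:
Hunk 1: at line 3 remove [uyw] add [pent,rog,ppw] -> 11 lines: inbu xraj yilhm uvl pent rog ppw fugt jgisr dyc hhm
Hunk 2: at line 7 remove [fugt,jgisr,dyc] add [naiv,hgrvk,aspn] -> 11 lines: inbu xraj yilhm uvl pent rog ppw naiv hgrvk aspn hhm
Hunk 3: at line 2 remove [yilhm,uvl] add [moy] -> 10 lines: inbu xraj moy pent rog ppw naiv hgrvk aspn hhm
Hunk 4: at line 2 remove [moy,pent,rog] add [gza,yxpnv,uejis] -> 10 lines: inbu xraj gza yxpnv uejis ppw naiv hgrvk aspn hhm
Hunk 5: at line 6 remove [naiv,hgrvk,aspn] add [fbpgh,ktl,gpa] -> 10 lines: inbu xraj gza yxpnv uejis ppw fbpgh ktl gpa hhm
Final line 10: hhm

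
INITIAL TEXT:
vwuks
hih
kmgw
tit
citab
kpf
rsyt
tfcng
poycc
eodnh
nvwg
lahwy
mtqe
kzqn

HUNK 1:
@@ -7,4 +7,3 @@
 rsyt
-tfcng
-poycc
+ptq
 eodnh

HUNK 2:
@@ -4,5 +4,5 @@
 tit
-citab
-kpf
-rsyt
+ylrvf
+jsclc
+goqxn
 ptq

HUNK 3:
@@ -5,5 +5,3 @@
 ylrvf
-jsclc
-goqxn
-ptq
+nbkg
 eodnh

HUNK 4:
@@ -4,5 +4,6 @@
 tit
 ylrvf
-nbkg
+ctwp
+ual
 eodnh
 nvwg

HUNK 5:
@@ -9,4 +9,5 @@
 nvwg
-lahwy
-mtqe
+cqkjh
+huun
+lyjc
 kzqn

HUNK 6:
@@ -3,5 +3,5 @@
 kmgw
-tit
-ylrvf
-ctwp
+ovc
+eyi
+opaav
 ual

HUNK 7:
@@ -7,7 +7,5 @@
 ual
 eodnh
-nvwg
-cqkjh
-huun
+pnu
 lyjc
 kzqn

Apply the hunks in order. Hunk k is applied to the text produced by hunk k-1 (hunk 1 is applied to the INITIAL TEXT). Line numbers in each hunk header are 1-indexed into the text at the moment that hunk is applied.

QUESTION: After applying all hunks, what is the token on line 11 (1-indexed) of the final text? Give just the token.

Answer: kzqn

Derivation:
Hunk 1: at line 7 remove [tfcng,poycc] add [ptq] -> 13 lines: vwuks hih kmgw tit citab kpf rsyt ptq eodnh nvwg lahwy mtqe kzqn
Hunk 2: at line 4 remove [citab,kpf,rsyt] add [ylrvf,jsclc,goqxn] -> 13 lines: vwuks hih kmgw tit ylrvf jsclc goqxn ptq eodnh nvwg lahwy mtqe kzqn
Hunk 3: at line 5 remove [jsclc,goqxn,ptq] add [nbkg] -> 11 lines: vwuks hih kmgw tit ylrvf nbkg eodnh nvwg lahwy mtqe kzqn
Hunk 4: at line 4 remove [nbkg] add [ctwp,ual] -> 12 lines: vwuks hih kmgw tit ylrvf ctwp ual eodnh nvwg lahwy mtqe kzqn
Hunk 5: at line 9 remove [lahwy,mtqe] add [cqkjh,huun,lyjc] -> 13 lines: vwuks hih kmgw tit ylrvf ctwp ual eodnh nvwg cqkjh huun lyjc kzqn
Hunk 6: at line 3 remove [tit,ylrvf,ctwp] add [ovc,eyi,opaav] -> 13 lines: vwuks hih kmgw ovc eyi opaav ual eodnh nvwg cqkjh huun lyjc kzqn
Hunk 7: at line 7 remove [nvwg,cqkjh,huun] add [pnu] -> 11 lines: vwuks hih kmgw ovc eyi opaav ual eodnh pnu lyjc kzqn
Final line 11: kzqn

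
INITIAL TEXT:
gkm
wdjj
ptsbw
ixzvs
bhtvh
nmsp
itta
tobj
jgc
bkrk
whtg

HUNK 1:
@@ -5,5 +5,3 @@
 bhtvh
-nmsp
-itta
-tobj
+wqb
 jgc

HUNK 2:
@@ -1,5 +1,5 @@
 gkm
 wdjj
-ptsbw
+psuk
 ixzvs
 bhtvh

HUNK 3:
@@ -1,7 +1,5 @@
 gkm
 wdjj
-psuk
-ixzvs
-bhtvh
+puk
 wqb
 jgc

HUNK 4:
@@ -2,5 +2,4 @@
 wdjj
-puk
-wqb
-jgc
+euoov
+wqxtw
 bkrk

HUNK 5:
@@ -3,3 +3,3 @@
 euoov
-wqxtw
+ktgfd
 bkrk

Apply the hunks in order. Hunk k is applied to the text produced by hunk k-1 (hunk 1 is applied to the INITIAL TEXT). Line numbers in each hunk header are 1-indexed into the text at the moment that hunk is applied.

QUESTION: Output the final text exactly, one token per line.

Answer: gkm
wdjj
euoov
ktgfd
bkrk
whtg

Derivation:
Hunk 1: at line 5 remove [nmsp,itta,tobj] add [wqb] -> 9 lines: gkm wdjj ptsbw ixzvs bhtvh wqb jgc bkrk whtg
Hunk 2: at line 1 remove [ptsbw] add [psuk] -> 9 lines: gkm wdjj psuk ixzvs bhtvh wqb jgc bkrk whtg
Hunk 3: at line 1 remove [psuk,ixzvs,bhtvh] add [puk] -> 7 lines: gkm wdjj puk wqb jgc bkrk whtg
Hunk 4: at line 2 remove [puk,wqb,jgc] add [euoov,wqxtw] -> 6 lines: gkm wdjj euoov wqxtw bkrk whtg
Hunk 5: at line 3 remove [wqxtw] add [ktgfd] -> 6 lines: gkm wdjj euoov ktgfd bkrk whtg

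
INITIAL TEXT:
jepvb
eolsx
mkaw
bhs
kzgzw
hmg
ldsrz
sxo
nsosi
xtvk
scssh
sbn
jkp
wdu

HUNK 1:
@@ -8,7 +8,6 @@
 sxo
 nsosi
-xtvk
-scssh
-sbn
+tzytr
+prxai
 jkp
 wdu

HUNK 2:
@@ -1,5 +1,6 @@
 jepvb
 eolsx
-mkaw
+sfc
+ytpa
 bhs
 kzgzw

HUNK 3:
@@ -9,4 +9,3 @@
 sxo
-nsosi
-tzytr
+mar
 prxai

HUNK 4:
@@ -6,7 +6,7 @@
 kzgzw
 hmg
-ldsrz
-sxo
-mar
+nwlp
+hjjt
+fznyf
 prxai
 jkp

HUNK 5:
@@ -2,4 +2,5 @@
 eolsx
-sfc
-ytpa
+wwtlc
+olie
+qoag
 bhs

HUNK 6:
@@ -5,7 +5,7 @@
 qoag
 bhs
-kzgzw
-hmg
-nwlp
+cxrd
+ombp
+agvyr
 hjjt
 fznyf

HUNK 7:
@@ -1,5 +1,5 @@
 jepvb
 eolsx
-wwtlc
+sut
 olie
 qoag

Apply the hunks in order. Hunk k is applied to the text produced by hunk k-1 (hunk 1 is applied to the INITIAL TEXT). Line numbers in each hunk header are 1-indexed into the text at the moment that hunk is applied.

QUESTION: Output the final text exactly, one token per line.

Answer: jepvb
eolsx
sut
olie
qoag
bhs
cxrd
ombp
agvyr
hjjt
fznyf
prxai
jkp
wdu

Derivation:
Hunk 1: at line 8 remove [xtvk,scssh,sbn] add [tzytr,prxai] -> 13 lines: jepvb eolsx mkaw bhs kzgzw hmg ldsrz sxo nsosi tzytr prxai jkp wdu
Hunk 2: at line 1 remove [mkaw] add [sfc,ytpa] -> 14 lines: jepvb eolsx sfc ytpa bhs kzgzw hmg ldsrz sxo nsosi tzytr prxai jkp wdu
Hunk 3: at line 9 remove [nsosi,tzytr] add [mar] -> 13 lines: jepvb eolsx sfc ytpa bhs kzgzw hmg ldsrz sxo mar prxai jkp wdu
Hunk 4: at line 6 remove [ldsrz,sxo,mar] add [nwlp,hjjt,fznyf] -> 13 lines: jepvb eolsx sfc ytpa bhs kzgzw hmg nwlp hjjt fznyf prxai jkp wdu
Hunk 5: at line 2 remove [sfc,ytpa] add [wwtlc,olie,qoag] -> 14 lines: jepvb eolsx wwtlc olie qoag bhs kzgzw hmg nwlp hjjt fznyf prxai jkp wdu
Hunk 6: at line 5 remove [kzgzw,hmg,nwlp] add [cxrd,ombp,agvyr] -> 14 lines: jepvb eolsx wwtlc olie qoag bhs cxrd ombp agvyr hjjt fznyf prxai jkp wdu
Hunk 7: at line 1 remove [wwtlc] add [sut] -> 14 lines: jepvb eolsx sut olie qoag bhs cxrd ombp agvyr hjjt fznyf prxai jkp wdu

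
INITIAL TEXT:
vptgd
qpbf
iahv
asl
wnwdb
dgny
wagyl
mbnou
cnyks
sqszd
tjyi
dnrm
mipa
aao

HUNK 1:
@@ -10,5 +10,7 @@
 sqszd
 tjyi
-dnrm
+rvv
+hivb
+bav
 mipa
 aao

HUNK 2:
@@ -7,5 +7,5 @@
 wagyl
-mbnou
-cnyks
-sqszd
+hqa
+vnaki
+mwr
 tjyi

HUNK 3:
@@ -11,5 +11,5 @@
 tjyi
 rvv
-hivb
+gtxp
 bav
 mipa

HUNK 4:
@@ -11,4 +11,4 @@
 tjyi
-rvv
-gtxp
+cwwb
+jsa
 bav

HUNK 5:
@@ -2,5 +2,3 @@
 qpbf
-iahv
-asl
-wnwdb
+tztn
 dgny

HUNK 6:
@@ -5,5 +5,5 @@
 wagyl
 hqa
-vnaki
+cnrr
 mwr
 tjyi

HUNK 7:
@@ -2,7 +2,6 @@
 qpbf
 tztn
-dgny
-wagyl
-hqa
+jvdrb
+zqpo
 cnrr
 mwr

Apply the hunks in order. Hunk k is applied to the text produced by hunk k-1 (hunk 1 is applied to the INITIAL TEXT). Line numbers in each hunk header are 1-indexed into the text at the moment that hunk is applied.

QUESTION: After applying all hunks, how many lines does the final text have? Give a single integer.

Answer: 13

Derivation:
Hunk 1: at line 10 remove [dnrm] add [rvv,hivb,bav] -> 16 lines: vptgd qpbf iahv asl wnwdb dgny wagyl mbnou cnyks sqszd tjyi rvv hivb bav mipa aao
Hunk 2: at line 7 remove [mbnou,cnyks,sqszd] add [hqa,vnaki,mwr] -> 16 lines: vptgd qpbf iahv asl wnwdb dgny wagyl hqa vnaki mwr tjyi rvv hivb bav mipa aao
Hunk 3: at line 11 remove [hivb] add [gtxp] -> 16 lines: vptgd qpbf iahv asl wnwdb dgny wagyl hqa vnaki mwr tjyi rvv gtxp bav mipa aao
Hunk 4: at line 11 remove [rvv,gtxp] add [cwwb,jsa] -> 16 lines: vptgd qpbf iahv asl wnwdb dgny wagyl hqa vnaki mwr tjyi cwwb jsa bav mipa aao
Hunk 5: at line 2 remove [iahv,asl,wnwdb] add [tztn] -> 14 lines: vptgd qpbf tztn dgny wagyl hqa vnaki mwr tjyi cwwb jsa bav mipa aao
Hunk 6: at line 5 remove [vnaki] add [cnrr] -> 14 lines: vptgd qpbf tztn dgny wagyl hqa cnrr mwr tjyi cwwb jsa bav mipa aao
Hunk 7: at line 2 remove [dgny,wagyl,hqa] add [jvdrb,zqpo] -> 13 lines: vptgd qpbf tztn jvdrb zqpo cnrr mwr tjyi cwwb jsa bav mipa aao
Final line count: 13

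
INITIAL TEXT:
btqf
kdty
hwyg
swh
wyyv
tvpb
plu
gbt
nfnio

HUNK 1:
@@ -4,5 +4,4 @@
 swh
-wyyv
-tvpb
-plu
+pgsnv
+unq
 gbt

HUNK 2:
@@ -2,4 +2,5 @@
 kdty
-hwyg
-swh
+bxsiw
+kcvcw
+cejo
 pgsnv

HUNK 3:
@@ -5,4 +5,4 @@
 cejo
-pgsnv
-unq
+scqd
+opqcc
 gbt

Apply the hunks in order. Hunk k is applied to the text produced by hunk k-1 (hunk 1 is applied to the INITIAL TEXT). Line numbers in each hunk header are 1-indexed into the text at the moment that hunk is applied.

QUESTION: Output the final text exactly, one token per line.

Hunk 1: at line 4 remove [wyyv,tvpb,plu] add [pgsnv,unq] -> 8 lines: btqf kdty hwyg swh pgsnv unq gbt nfnio
Hunk 2: at line 2 remove [hwyg,swh] add [bxsiw,kcvcw,cejo] -> 9 lines: btqf kdty bxsiw kcvcw cejo pgsnv unq gbt nfnio
Hunk 3: at line 5 remove [pgsnv,unq] add [scqd,opqcc] -> 9 lines: btqf kdty bxsiw kcvcw cejo scqd opqcc gbt nfnio

Answer: btqf
kdty
bxsiw
kcvcw
cejo
scqd
opqcc
gbt
nfnio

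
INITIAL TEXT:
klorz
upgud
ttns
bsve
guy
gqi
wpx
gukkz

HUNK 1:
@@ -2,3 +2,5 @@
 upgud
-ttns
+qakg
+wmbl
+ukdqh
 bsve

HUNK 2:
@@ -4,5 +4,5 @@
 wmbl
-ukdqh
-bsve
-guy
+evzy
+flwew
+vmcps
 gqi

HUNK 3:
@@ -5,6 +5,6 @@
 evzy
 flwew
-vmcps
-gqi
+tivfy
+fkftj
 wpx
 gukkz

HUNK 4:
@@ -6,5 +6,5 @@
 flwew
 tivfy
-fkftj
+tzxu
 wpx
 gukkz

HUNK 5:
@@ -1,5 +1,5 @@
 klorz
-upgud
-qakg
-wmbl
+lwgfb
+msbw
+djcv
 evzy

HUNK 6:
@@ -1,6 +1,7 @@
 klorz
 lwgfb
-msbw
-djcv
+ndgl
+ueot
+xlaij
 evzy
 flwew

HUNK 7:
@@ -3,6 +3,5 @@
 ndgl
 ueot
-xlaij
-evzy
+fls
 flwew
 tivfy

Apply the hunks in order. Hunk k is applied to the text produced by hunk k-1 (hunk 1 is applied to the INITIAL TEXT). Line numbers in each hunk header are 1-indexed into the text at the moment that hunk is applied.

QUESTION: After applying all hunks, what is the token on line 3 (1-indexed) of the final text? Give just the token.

Hunk 1: at line 2 remove [ttns] add [qakg,wmbl,ukdqh] -> 10 lines: klorz upgud qakg wmbl ukdqh bsve guy gqi wpx gukkz
Hunk 2: at line 4 remove [ukdqh,bsve,guy] add [evzy,flwew,vmcps] -> 10 lines: klorz upgud qakg wmbl evzy flwew vmcps gqi wpx gukkz
Hunk 3: at line 5 remove [vmcps,gqi] add [tivfy,fkftj] -> 10 lines: klorz upgud qakg wmbl evzy flwew tivfy fkftj wpx gukkz
Hunk 4: at line 6 remove [fkftj] add [tzxu] -> 10 lines: klorz upgud qakg wmbl evzy flwew tivfy tzxu wpx gukkz
Hunk 5: at line 1 remove [upgud,qakg,wmbl] add [lwgfb,msbw,djcv] -> 10 lines: klorz lwgfb msbw djcv evzy flwew tivfy tzxu wpx gukkz
Hunk 6: at line 1 remove [msbw,djcv] add [ndgl,ueot,xlaij] -> 11 lines: klorz lwgfb ndgl ueot xlaij evzy flwew tivfy tzxu wpx gukkz
Hunk 7: at line 3 remove [xlaij,evzy] add [fls] -> 10 lines: klorz lwgfb ndgl ueot fls flwew tivfy tzxu wpx gukkz
Final line 3: ndgl

Answer: ndgl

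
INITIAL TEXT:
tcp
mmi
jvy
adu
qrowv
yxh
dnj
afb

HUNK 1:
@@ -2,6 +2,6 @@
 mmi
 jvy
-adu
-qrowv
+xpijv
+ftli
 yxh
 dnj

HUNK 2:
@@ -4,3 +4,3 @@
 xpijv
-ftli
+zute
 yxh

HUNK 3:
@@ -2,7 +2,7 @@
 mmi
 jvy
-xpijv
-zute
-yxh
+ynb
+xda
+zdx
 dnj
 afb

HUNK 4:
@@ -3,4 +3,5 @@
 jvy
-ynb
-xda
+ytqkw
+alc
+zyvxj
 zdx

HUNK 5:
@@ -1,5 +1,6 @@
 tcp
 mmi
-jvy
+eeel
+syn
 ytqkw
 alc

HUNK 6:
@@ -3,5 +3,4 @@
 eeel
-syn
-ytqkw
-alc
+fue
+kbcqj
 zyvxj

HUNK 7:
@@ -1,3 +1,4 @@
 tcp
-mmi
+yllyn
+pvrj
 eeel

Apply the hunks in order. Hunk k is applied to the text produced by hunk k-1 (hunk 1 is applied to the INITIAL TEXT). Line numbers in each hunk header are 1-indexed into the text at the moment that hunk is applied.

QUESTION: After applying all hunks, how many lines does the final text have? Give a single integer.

Hunk 1: at line 2 remove [adu,qrowv] add [xpijv,ftli] -> 8 lines: tcp mmi jvy xpijv ftli yxh dnj afb
Hunk 2: at line 4 remove [ftli] add [zute] -> 8 lines: tcp mmi jvy xpijv zute yxh dnj afb
Hunk 3: at line 2 remove [xpijv,zute,yxh] add [ynb,xda,zdx] -> 8 lines: tcp mmi jvy ynb xda zdx dnj afb
Hunk 4: at line 3 remove [ynb,xda] add [ytqkw,alc,zyvxj] -> 9 lines: tcp mmi jvy ytqkw alc zyvxj zdx dnj afb
Hunk 5: at line 1 remove [jvy] add [eeel,syn] -> 10 lines: tcp mmi eeel syn ytqkw alc zyvxj zdx dnj afb
Hunk 6: at line 3 remove [syn,ytqkw,alc] add [fue,kbcqj] -> 9 lines: tcp mmi eeel fue kbcqj zyvxj zdx dnj afb
Hunk 7: at line 1 remove [mmi] add [yllyn,pvrj] -> 10 lines: tcp yllyn pvrj eeel fue kbcqj zyvxj zdx dnj afb
Final line count: 10

Answer: 10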